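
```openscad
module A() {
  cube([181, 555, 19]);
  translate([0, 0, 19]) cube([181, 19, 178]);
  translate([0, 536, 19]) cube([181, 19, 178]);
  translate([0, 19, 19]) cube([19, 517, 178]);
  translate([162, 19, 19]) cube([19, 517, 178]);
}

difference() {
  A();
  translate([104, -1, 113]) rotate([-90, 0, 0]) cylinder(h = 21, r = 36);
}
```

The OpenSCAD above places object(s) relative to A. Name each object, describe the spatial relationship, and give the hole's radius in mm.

A is an open box. The open box has a circular hole through its front wall. The hole's radius is 36 mm.

The subtracted cylinder has r = 36 mm.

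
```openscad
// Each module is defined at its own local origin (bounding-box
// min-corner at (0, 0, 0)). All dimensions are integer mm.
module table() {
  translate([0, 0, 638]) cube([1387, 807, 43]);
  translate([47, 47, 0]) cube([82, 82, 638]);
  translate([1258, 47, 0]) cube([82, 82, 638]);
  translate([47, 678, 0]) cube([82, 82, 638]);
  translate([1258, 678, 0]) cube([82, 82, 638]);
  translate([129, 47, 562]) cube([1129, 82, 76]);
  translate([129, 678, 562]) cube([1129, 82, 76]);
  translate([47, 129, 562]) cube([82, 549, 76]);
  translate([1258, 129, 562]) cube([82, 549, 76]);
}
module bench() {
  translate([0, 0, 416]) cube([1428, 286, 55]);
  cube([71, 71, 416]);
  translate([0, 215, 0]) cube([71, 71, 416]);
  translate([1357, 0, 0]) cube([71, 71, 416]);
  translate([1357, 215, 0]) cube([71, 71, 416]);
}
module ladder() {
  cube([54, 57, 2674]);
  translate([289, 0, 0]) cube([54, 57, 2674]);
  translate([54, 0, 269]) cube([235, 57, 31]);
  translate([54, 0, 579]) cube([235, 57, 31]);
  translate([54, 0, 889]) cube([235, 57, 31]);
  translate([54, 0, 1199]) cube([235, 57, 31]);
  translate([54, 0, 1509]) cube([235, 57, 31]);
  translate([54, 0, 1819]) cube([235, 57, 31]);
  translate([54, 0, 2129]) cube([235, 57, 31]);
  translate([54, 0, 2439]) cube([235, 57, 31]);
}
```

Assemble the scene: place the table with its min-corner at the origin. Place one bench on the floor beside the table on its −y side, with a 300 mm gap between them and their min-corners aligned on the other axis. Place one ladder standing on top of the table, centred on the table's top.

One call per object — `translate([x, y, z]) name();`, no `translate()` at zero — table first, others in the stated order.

table();
translate([0, -586, 0]) bench();
translate([522, 375, 681]) ladder();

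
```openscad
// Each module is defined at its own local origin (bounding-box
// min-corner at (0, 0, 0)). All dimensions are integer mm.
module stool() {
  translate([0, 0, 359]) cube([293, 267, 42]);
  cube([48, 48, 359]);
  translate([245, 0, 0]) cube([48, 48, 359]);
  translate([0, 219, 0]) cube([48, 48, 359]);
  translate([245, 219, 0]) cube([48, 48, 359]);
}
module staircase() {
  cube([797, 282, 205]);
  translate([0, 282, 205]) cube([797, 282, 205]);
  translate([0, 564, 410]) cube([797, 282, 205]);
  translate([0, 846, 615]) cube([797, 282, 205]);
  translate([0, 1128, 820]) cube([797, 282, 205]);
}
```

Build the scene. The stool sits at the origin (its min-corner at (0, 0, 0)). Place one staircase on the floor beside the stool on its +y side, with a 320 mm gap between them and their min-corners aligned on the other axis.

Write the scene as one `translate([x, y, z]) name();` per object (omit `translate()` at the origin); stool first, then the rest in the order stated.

stool();
translate([0, 587, 0]) staircase();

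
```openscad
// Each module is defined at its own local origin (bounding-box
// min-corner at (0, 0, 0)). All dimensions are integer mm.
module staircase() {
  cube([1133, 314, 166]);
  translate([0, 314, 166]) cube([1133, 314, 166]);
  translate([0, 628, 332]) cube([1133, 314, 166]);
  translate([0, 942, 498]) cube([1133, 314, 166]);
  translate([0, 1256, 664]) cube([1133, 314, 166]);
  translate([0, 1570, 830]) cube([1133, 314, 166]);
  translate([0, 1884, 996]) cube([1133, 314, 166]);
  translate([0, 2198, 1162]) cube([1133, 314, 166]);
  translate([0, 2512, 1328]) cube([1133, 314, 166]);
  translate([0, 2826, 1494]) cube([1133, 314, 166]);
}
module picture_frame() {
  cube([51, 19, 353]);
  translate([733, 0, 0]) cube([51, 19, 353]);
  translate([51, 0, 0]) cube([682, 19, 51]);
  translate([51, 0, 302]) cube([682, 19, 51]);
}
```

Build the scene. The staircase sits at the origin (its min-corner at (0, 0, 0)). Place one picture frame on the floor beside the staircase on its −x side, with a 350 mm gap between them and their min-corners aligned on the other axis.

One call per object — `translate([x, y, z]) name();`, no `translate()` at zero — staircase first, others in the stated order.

staircase();
translate([-1134, 0, 0]) picture_frame();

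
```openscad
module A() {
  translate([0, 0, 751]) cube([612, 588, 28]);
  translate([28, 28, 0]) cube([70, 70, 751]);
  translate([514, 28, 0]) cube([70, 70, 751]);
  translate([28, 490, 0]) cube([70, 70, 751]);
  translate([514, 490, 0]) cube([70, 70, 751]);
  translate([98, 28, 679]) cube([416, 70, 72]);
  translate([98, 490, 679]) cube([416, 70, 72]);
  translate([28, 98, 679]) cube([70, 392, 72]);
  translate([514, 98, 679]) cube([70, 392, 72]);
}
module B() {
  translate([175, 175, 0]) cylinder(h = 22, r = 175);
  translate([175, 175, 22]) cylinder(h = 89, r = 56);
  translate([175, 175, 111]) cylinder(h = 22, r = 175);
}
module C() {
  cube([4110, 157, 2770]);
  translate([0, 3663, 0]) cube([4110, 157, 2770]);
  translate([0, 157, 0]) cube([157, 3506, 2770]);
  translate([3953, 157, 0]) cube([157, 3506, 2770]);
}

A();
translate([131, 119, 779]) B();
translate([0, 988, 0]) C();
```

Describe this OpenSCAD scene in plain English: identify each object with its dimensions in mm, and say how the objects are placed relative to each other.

A is a rectangular dining table. The top is 612×588×28 mm with its upper surface at z = 779 mm. It stands on four 70×70 mm square legs, each inset 28 mm from the nearest pair of top edges, running from the floor to the underside of the top. Four apron rails, 70 mm thick and 72 mm tall, run between adjacent legs with their top edges flush with the underside of the top and their outer faces flush with the legs' outer faces.

B is a spool: two coaxial disc flanges of radius 175 mm and thickness 22 mm, joined by a core cylinder of radius 56 mm and height 89 mm. The lower flange rests on z = 0 and the three cylinders share a vertical axis.

C is a box-shaped house frame (walls only): outside footprint 4110×3820 mm, wall height 2770 mm, wall thickness 157 mm. The two y-facing walls run the full x-width; the two x-facing walls fit between the inner faces of the y-facing walls.

The spool is on top of the table, centred. The house frame is on the floor beside the table on its +y side.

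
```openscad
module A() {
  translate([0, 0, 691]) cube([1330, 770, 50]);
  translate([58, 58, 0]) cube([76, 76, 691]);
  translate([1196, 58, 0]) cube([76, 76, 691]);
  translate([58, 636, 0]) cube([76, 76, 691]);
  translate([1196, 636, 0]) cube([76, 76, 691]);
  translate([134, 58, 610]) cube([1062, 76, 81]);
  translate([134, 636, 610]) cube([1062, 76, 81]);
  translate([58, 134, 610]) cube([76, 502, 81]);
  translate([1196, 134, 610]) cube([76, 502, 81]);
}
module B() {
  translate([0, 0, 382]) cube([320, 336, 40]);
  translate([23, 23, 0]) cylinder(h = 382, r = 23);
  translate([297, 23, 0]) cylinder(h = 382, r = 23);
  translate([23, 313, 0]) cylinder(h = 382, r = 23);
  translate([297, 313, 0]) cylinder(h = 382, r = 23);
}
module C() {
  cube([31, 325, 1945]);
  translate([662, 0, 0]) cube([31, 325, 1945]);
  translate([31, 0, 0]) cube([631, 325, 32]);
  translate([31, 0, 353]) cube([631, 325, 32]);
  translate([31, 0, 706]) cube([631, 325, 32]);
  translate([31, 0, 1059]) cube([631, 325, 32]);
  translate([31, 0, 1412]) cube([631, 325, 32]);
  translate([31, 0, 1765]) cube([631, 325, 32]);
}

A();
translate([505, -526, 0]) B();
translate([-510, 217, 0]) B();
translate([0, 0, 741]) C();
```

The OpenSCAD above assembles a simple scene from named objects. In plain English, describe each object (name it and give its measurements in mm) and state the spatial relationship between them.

A is a rectangular dining table. The top is 1330×770×50 mm with its upper surface at z = 741 mm. It stands on four 76×76 mm square legs, each inset 58 mm from the nearest pair of top edges, running from the floor to the underside of the top. Four apron rails, 76 mm thick and 81 mm tall, run between adjacent legs with their top edges flush with the underside of the top and their outer faces flush with the legs' outer faces.

B is a four-legged stool. The seat is 320×336 mm, 40 mm thick, top at z = 422 mm. It stands on four round legs, each 46 mm in diameter, from z = 0 to the seat underside, each leg's axis is inset half a diameter from the nearest pair of seat edges (so the leg's bounding box is flush with the corner).

C is an open bookshelf. Two side panels, each 31 mm thick, 325 mm deep and 1945 mm tall, stand 693 mm apart (outside-to-outside). Between them sit 6 shelves, each 32 mm thick and 325 mm deep, spanning the full gap between the sides. The bottom shelf rests on the floor (its underside at z = 0) and the clear gap between one shelf's top and the next shelf's underside is 321 mm.

Two stools sit around the table at the −y, −x sides. The bookshelf is on top of the table.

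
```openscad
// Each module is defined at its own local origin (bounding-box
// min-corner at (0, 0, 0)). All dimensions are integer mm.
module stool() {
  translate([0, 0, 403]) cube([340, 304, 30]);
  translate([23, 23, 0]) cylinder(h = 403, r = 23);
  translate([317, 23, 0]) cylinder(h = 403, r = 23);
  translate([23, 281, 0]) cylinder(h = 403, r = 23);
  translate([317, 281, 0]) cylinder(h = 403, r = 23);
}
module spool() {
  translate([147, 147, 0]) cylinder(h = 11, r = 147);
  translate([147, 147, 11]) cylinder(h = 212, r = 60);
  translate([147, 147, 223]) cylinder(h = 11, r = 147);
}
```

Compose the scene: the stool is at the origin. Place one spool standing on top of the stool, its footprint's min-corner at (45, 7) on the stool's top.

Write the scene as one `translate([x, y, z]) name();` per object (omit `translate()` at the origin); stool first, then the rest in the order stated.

stool();
translate([45, 7, 433]) spool();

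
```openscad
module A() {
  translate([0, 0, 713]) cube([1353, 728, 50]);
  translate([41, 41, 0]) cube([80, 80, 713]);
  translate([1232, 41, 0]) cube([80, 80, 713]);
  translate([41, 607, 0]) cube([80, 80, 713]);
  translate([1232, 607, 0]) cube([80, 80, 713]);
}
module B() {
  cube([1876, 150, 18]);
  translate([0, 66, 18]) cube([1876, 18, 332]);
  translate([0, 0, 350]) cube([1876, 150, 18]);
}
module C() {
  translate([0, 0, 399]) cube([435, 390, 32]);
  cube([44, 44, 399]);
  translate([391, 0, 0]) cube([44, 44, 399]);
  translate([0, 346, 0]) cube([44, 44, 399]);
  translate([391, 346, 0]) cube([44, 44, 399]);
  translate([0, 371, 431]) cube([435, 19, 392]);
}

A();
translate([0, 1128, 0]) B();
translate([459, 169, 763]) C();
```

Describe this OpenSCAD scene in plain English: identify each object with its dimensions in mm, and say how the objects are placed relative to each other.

A is a rectangular dining table. The top is 1353×728×50 mm with its upper surface at z = 763 mm. It stands on four 80×80 mm square legs, each inset 41 mm from the nearest pair of top edges, running from the floor to the underside of the top.

B is an I-beam lying along x, 1876 mm long. Overall section height 368 mm. Two flanges 150 mm wide (y) and 18 mm thick, one on the floor and one at the top; a web 18 mm thick runs between them, centred on the flange width.

C is a chair: 435×390 mm seat, 32 mm thick, top at z = 431 mm, on four 44 mm square corner legs flush with the seat edges. A 19 mm thick backrest slab spans the full seat width, extending 392 mm above the seat top, its back face flush with the seat's +y edge.

The I-beam is on the floor beside the table on its +y side. The chair is on top of the table, centred.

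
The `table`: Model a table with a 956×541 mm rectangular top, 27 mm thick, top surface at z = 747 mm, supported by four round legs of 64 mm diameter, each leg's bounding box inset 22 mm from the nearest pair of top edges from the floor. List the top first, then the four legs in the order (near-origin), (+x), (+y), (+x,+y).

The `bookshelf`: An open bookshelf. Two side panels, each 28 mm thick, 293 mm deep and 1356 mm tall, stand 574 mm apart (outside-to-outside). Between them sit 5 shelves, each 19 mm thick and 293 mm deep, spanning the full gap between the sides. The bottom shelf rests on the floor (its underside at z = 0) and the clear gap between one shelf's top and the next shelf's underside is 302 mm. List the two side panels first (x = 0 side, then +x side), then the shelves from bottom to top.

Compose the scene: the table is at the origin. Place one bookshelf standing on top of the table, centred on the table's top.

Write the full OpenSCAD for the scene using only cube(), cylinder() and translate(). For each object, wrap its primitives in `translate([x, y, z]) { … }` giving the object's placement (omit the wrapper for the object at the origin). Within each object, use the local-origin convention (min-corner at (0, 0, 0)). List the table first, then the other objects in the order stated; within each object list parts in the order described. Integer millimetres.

translate([0, 0, 720]) cube([956, 541, 27]);
translate([54, 54, 0]) cylinder(h = 720, r = 32);
translate([902, 54, 0]) cylinder(h = 720, r = 32);
translate([54, 487, 0]) cylinder(h = 720, r = 32);
translate([902, 487, 0]) cylinder(h = 720, r = 32);
translate([191, 124, 747]) {
  cube([28, 293, 1356]);
  translate([546, 0, 0]) cube([28, 293, 1356]);
  translate([28, 0, 0]) cube([518, 293, 19]);
  translate([28, 0, 321]) cube([518, 293, 19]);
  translate([28, 0, 642]) cube([518, 293, 19]);
  translate([28, 0, 963]) cube([518, 293, 19]);
  translate([28, 0, 1284]) cube([518, 293, 19]);
}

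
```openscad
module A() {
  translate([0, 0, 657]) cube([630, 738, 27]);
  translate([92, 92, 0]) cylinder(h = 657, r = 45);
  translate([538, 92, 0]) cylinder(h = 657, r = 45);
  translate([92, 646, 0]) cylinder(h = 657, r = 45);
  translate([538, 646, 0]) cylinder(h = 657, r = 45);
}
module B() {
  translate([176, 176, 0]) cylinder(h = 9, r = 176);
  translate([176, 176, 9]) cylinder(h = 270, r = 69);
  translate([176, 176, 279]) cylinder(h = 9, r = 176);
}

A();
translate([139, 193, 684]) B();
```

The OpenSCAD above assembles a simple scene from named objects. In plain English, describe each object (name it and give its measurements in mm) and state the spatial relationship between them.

A is a rectangular dining table. The top is 630×738×27 mm with its upper surface at z = 684 mm. It stands on four round legs of 90 mm diameter, each leg's bounding box inset 47 mm from the nearest pair of top edges, running from the floor to the underside of the top.

B is a spool: two coaxial disc flanges of radius 176 mm and thickness 9 mm, joined by a core cylinder of radius 69 mm and height 270 mm. The lower flange rests on z = 0 and the three cylinders share a vertical axis.

The spool is on top of the table, centred.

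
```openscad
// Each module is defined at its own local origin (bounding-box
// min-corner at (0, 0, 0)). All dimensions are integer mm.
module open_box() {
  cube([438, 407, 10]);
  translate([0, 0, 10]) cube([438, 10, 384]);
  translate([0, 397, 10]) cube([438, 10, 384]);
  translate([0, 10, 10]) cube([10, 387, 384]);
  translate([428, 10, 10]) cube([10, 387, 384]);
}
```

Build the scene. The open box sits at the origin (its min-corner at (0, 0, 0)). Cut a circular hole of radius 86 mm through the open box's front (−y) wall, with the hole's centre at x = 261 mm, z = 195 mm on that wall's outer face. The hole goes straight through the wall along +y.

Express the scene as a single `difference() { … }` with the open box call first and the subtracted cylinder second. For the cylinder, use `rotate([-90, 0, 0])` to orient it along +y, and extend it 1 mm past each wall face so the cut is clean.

difference() {
  open_box();
  translate([261, -1, 195]) rotate([-90, 0, 0]) cylinder(h = 12, r = 86);
}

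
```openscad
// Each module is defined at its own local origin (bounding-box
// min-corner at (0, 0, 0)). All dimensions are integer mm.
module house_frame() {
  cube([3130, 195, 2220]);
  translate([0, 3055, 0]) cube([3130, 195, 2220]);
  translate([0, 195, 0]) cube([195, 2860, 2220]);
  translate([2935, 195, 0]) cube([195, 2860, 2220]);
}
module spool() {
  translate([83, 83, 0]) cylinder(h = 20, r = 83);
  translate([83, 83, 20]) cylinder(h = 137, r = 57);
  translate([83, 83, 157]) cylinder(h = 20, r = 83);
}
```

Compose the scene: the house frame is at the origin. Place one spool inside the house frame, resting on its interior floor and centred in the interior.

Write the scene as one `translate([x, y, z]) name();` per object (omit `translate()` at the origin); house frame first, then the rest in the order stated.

house_frame();
translate([1482, 1542, 0]) spool();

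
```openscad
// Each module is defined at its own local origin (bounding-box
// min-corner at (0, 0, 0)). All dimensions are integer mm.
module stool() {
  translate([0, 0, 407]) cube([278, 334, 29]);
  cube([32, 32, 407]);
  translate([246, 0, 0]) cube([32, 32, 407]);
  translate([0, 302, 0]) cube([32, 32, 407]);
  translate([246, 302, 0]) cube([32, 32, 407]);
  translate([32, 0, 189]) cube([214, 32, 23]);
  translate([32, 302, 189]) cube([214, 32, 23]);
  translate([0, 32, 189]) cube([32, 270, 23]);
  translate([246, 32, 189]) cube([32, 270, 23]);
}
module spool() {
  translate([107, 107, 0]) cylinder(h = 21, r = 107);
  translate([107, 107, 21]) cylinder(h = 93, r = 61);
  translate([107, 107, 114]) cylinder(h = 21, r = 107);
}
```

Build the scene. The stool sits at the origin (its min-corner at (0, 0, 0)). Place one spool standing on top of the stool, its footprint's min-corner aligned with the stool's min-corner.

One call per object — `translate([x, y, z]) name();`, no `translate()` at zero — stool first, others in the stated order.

stool();
translate([0, 0, 436]) spool();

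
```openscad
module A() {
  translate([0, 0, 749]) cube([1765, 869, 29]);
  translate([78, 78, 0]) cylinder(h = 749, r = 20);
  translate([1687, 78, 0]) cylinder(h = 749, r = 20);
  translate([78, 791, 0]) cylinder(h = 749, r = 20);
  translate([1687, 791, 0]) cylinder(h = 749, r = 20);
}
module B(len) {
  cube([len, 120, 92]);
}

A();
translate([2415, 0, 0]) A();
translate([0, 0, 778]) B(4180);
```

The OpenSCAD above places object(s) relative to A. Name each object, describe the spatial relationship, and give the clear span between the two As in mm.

A is a table. B is a beam. A beam spans the tops of two tables. The clear span between the two tables is 650 mm.

Second table starts at x = 2415; first ends at x = 1765; clear span = 2415 − 1765 = 650 mm.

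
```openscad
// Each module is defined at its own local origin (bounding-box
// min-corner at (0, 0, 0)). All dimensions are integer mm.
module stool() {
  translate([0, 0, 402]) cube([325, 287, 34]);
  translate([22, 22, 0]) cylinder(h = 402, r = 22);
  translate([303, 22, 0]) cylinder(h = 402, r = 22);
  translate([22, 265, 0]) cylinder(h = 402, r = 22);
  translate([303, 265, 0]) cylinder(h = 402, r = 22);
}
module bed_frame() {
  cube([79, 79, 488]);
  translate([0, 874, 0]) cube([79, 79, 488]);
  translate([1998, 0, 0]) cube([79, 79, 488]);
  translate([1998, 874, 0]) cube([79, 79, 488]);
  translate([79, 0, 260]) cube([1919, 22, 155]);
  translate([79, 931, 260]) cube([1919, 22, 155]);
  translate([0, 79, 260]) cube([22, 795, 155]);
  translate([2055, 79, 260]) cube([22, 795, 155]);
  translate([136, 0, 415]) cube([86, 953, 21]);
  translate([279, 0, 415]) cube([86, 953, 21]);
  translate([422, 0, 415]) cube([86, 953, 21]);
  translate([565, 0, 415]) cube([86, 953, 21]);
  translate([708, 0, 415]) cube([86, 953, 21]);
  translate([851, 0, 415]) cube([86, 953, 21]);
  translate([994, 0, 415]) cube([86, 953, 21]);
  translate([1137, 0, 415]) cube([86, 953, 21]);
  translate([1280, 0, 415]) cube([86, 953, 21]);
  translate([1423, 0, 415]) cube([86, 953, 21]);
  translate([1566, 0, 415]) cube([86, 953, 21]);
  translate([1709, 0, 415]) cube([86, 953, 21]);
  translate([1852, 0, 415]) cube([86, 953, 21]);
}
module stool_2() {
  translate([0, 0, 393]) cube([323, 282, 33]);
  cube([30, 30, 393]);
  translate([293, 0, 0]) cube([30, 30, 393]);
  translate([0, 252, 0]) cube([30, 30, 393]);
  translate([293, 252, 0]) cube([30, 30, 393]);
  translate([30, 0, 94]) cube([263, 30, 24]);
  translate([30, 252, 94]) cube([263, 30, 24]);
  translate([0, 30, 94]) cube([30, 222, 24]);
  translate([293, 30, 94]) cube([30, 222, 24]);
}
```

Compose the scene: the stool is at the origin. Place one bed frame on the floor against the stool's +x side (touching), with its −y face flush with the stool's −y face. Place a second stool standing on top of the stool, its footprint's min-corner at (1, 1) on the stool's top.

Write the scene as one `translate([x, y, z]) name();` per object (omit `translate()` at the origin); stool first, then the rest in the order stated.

stool();
translate([325, 0, 0]) bed_frame();
translate([1, 1, 436]) stool_2();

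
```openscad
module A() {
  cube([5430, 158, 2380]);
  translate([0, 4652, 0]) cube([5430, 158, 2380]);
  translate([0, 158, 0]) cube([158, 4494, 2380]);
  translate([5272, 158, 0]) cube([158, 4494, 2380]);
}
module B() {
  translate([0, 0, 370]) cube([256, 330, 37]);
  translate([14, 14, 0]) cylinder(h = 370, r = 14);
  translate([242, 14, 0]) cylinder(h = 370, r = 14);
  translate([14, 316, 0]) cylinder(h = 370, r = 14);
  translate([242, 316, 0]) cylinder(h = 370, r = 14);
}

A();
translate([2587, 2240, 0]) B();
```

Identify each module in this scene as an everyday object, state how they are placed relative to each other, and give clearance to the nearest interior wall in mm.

Clearances: x = 2429, y = 2082; minimum 2082 mm.

A is a house frame. B is a stool. The stool sits inside the house frame, centred. The clearance to the nearest interior wall is 2082 mm.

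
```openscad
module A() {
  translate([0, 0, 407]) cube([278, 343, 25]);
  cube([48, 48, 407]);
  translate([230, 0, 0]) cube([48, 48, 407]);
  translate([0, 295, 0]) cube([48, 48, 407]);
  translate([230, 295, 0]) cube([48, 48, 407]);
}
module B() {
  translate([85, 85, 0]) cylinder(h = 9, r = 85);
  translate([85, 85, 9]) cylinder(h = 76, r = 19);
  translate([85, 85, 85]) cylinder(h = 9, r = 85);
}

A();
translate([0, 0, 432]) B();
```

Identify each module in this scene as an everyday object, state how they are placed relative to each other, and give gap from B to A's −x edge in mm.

A is a stool. B is a spool. The spool is on top of the stool. The gap from the spool to the stool's −x edge is 0 mm.

The spool's min-x is at 0; the stool's min-x is 0; gap = 0 mm.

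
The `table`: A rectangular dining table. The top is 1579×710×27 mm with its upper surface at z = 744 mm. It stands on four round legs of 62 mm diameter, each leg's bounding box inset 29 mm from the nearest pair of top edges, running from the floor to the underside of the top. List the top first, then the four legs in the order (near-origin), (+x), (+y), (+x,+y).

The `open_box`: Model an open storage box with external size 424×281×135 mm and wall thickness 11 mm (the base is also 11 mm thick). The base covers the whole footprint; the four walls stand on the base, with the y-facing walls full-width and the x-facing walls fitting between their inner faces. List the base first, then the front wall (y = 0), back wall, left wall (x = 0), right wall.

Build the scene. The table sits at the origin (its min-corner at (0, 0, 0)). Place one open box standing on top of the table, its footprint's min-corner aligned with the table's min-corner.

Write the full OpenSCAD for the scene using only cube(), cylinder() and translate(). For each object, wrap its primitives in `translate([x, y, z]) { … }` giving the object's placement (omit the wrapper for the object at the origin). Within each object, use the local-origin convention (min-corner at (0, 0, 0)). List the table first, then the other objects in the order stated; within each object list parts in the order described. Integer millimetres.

translate([0, 0, 717]) cube([1579, 710, 27]);
translate([60, 60, 0]) cylinder(h = 717, r = 31);
translate([1519, 60, 0]) cylinder(h = 717, r = 31);
translate([60, 650, 0]) cylinder(h = 717, r = 31);
translate([1519, 650, 0]) cylinder(h = 717, r = 31);
translate([0, 0, 744]) {
  cube([424, 281, 11]);
  translate([0, 0, 11]) cube([424, 11, 124]);
  translate([0, 270, 11]) cube([424, 11, 124]);
  translate([0, 11, 11]) cube([11, 259, 124]);
  translate([413, 11, 11]) cube([11, 259, 124]);
}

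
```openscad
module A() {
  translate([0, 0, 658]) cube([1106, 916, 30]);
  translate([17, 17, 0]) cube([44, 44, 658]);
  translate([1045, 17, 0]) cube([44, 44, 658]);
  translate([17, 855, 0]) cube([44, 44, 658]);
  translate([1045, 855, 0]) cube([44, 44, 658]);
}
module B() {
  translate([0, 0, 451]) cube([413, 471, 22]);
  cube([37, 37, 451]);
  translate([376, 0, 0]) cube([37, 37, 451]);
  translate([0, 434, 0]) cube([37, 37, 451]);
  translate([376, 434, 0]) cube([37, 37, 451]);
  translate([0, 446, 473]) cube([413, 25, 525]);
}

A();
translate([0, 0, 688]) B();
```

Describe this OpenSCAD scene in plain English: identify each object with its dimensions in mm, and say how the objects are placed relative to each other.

A is a table: top 1106 mm (x) × 916 mm (y), 30 mm thick, upper face at z = 688 mm, on four 44×44 mm square legs, each inset 17 mm from the nearest pair of top edges, running from z = 0 to the bottom of the top.

B is a chair: 413×471 mm seat, 22 mm thick, top at z = 473 mm, on four 37 mm square corner legs flush with the seat edges. A 25 mm thick backrest slab spans the full seat width, extending 525 mm above the seat top, its back face flush with the seat's +y edge.

The chair is on top of the table.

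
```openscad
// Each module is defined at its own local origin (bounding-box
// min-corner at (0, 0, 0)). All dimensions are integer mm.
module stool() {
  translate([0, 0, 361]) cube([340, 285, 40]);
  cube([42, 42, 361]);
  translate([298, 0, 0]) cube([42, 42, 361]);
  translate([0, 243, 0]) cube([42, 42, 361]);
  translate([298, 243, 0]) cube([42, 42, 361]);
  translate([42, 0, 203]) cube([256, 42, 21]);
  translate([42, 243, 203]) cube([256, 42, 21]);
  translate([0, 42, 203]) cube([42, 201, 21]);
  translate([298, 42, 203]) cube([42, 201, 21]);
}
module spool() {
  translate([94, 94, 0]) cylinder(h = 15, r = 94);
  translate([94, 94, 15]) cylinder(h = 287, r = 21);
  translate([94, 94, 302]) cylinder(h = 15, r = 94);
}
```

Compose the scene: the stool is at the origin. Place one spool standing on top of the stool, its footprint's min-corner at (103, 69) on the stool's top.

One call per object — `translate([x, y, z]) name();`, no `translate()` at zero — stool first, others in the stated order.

stool();
translate([103, 69, 401]) spool();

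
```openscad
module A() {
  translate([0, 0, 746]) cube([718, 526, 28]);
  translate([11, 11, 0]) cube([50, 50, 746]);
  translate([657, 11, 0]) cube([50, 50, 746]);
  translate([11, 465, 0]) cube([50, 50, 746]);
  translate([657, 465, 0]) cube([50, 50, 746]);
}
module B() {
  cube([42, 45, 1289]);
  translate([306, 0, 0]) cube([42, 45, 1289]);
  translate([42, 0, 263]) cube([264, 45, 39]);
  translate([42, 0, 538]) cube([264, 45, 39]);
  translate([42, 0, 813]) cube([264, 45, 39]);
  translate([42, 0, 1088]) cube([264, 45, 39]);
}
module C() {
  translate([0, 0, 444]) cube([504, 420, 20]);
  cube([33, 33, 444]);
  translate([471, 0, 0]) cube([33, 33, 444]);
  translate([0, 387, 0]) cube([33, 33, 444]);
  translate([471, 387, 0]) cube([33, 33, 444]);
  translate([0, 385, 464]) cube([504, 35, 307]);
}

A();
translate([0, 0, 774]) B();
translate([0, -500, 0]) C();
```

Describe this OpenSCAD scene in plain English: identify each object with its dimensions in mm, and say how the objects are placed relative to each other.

A is a table with a 718×526 mm rectangular top, 28 mm thick, top surface at z = 774 mm, supported by four 50×50 mm square legs, each inset 11 mm from the nearest pair of top edges, running from the floor.

B is a straight ladder. Two 42×45 mm vertical rails, 1289 mm tall, stand 348 mm apart (outside-to-outside) with their front faces coplanar on the −y side. 4 rungs, each 45 mm deep and 39 mm tall, span between the inner faces of the rails, front faces flush with the rails. The lowest rung's underside is at z = 263 mm and rungs are spaced 275 mm apart (underside to underside).

C is a chair. The seat is a 504×420×20 mm slab with its top at z = 464 mm, on four 33×33 mm corner legs (flush with the seat edges, standing on z = 0). A flat backrest 35 mm thick, 307 mm tall, spans the full seat width and rises from the seat top along its +y edge, rear face flush with the rear of the seat.

The ladder is on top of the table. The chair is on the floor beside the table on its −y side.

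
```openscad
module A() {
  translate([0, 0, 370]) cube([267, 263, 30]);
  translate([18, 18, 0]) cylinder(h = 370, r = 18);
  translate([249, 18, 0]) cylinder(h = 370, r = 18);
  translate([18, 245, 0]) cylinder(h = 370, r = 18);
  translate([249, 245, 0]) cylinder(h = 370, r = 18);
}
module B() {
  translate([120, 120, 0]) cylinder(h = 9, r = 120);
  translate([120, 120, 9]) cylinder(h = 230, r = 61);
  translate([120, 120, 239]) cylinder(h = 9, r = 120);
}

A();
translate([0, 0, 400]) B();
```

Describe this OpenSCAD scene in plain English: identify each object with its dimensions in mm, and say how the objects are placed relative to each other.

A is a simple wooden stool: a rectangular seat 267 mm (x) by 263 mm (y), 30 mm thick, top face at z = 400 mm, on four round legs, each 36 mm in diameter. The legs rest on z = 0, each leg's axis is inset half a diameter from the nearest pair of seat edges (so the leg's bounding box is flush with the corner).

B is a spool: two coaxial disc flanges of radius 120 mm and thickness 9 mm, joined by a core cylinder of radius 61 mm and height 230 mm. The lower flange rests on z = 0 and the three cylinders share a vertical axis.

The spool is on top of the stool.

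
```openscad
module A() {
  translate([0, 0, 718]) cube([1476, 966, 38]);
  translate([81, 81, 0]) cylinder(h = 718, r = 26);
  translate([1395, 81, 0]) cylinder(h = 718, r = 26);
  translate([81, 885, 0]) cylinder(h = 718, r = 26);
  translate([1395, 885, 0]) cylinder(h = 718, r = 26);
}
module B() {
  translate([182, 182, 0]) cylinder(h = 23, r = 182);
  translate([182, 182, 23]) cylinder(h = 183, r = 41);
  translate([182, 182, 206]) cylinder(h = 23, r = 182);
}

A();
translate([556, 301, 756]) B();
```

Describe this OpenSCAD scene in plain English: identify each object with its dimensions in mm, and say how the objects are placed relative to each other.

A is a table with a 1476×966 mm rectangular top, 38 mm thick, top surface at z = 756 mm, supported by four round legs of 52 mm diameter, each leg's bounding box inset 55 mm from the nearest pair of top edges, running from the floor.

B is a spool: two coaxial disc flanges of radius 182 mm and thickness 23 mm, joined by a core cylinder of radius 41 mm and height 183 mm. The lower flange rests on z = 0 and the three cylinders share a vertical axis.

The spool is on top of the table, centred.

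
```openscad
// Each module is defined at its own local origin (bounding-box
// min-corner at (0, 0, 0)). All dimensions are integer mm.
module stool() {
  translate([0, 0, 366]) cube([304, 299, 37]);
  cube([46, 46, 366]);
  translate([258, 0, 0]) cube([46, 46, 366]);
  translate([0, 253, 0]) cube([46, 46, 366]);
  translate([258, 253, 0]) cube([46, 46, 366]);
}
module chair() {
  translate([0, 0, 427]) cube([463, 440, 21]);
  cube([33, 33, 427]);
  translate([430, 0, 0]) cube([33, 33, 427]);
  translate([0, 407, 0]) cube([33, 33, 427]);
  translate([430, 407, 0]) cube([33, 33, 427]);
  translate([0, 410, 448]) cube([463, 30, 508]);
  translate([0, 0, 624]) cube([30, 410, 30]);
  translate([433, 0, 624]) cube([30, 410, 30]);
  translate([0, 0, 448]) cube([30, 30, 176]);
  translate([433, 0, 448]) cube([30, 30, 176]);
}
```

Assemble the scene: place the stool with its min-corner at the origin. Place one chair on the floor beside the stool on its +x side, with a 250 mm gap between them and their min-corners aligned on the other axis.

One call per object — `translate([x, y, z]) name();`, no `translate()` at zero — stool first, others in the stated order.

stool();
translate([554, 0, 0]) chair();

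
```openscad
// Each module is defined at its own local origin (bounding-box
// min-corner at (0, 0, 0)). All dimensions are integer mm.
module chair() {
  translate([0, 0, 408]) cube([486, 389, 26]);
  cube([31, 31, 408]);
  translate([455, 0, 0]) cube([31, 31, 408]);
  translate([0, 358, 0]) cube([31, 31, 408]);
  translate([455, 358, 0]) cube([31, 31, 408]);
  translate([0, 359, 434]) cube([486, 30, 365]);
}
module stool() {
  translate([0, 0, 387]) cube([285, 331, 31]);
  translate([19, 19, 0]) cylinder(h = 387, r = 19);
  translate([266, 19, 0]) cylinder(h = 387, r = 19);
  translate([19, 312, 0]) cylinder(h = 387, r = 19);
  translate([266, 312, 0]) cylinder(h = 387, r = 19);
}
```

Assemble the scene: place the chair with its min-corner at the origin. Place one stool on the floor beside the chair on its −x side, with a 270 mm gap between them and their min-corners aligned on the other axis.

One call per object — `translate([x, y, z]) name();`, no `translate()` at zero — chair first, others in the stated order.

chair();
translate([-555, 0, 0]) stool();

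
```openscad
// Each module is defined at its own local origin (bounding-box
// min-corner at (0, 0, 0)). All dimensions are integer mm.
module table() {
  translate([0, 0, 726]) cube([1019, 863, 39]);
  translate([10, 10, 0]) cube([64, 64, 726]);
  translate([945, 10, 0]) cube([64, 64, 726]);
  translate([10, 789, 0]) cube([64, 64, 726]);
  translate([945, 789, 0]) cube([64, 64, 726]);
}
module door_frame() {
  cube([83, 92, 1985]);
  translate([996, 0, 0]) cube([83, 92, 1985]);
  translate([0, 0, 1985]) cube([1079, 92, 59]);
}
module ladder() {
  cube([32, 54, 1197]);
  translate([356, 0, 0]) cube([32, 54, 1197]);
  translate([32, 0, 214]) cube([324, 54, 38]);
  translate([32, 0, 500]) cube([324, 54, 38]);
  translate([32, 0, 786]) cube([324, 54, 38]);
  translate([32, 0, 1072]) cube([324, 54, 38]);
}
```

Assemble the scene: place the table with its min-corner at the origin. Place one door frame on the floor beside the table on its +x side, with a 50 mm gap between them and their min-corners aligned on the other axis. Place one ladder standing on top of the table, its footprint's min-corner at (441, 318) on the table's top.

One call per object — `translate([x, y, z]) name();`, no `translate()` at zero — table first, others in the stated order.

table();
translate([1069, 0, 0]) door_frame();
translate([441, 318, 765]) ladder();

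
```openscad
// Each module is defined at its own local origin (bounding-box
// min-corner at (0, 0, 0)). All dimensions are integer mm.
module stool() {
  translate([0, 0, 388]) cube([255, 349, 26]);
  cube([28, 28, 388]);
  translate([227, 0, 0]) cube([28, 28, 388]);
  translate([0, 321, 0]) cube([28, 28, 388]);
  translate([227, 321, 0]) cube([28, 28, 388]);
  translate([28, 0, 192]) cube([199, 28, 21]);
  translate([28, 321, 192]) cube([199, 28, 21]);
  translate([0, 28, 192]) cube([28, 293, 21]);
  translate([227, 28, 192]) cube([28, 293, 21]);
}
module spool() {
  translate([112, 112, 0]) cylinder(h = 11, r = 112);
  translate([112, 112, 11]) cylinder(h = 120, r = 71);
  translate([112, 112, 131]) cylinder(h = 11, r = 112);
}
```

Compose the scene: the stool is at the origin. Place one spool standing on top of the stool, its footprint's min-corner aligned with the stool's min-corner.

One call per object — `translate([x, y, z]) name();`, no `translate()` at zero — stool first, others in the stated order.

stool();
translate([0, 0, 414]) spool();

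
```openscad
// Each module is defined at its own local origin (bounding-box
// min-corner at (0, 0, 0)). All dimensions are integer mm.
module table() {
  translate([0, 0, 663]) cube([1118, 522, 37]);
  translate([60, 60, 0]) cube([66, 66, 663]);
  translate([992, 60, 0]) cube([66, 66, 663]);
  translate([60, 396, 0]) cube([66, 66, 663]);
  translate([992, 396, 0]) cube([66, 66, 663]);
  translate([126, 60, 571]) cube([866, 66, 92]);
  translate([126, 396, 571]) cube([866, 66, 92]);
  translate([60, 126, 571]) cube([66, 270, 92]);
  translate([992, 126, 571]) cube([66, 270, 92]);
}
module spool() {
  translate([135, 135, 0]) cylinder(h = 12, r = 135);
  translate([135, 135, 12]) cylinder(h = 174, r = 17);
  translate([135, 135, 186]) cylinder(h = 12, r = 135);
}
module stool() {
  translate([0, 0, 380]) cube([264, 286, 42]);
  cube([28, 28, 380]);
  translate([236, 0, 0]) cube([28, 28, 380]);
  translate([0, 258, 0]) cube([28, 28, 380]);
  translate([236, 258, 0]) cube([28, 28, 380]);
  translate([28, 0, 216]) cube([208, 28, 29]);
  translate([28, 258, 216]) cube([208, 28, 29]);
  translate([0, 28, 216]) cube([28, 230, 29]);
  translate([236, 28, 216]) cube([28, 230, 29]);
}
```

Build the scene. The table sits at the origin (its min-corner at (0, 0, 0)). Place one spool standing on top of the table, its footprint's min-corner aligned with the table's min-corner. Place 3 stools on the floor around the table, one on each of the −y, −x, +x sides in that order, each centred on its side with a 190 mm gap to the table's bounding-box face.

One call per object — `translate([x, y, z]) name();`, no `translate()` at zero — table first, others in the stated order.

table();
translate([0, 0, 700]) spool();
translate([427, -476, 0]) stool();
translate([-454, 118, 0]) stool();
translate([1308, 118, 0]) stool();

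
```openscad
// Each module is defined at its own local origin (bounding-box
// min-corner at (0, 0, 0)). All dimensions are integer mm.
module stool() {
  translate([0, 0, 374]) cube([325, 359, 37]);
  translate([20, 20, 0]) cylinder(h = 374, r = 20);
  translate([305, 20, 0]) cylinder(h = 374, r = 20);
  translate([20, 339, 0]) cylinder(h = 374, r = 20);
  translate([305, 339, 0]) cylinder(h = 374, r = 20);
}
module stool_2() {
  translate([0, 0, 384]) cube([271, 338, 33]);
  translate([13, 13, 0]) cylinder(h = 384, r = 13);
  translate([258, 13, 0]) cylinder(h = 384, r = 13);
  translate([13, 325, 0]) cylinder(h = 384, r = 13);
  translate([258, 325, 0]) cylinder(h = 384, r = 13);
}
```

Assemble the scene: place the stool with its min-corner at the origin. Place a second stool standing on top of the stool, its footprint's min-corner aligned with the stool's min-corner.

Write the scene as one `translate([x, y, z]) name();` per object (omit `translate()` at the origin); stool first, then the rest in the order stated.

stool();
translate([0, 0, 411]) stool_2();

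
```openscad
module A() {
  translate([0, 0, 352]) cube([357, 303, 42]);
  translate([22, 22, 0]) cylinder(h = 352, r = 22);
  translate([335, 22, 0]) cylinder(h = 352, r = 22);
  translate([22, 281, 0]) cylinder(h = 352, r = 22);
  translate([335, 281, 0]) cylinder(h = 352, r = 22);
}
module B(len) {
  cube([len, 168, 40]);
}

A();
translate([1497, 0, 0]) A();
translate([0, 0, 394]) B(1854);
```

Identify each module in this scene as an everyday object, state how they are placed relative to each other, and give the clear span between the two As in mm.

Second stool starts at x = 1497; first ends at x = 357; clear span = 1497 − 357 = 1140 mm.

A is a stool. B is a beam. A beam spans the tops of two stools. The clear span between the two stools is 1140 mm.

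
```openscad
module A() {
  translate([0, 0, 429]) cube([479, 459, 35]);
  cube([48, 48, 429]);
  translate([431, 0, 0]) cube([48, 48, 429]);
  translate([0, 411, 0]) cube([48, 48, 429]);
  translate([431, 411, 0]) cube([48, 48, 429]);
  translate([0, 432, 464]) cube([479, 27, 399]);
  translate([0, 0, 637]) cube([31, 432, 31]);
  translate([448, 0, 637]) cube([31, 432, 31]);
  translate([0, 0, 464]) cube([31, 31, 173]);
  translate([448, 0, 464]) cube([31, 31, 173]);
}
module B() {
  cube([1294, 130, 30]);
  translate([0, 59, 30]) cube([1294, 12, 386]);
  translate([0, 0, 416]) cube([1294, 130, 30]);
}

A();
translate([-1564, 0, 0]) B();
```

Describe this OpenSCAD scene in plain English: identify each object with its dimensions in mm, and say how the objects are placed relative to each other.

A is a chair. The seat is a 479×459×35 mm slab with its top at z = 464 mm, on four 48×48 mm corner legs (flush with the seat edges, standing on z = 0). A flat backrest 27 mm thick, 399 mm tall, spans the full seat width and rises from the seat top along its +y edge, rear face flush with the rear of the seat. Two armrests of 31×31 mm section run along each side from the seat's front edge to the front of the backrest, top faces 204 mm above the seat top and outer faces flush with the seat's x-edges; a 31×31 mm post under the front of each armrest stands on the seat at the front corner.

B is an I-beam lying along x, 1294 mm long. Overall section height 446 mm. Two flanges 130 mm wide (y) and 30 mm thick, one on the floor and one at the top; a web 12 mm thick runs between them, centred on the flange width.

The I-beam is on the floor beside the chair on its −x side.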